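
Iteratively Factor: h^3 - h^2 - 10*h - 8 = (h + 2)*(h^2 - 3*h - 4) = (h - 4)*(h + 2)*(h + 1)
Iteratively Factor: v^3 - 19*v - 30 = (v + 2)*(v^2 - 2*v - 15) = (v + 2)*(v + 3)*(v - 5)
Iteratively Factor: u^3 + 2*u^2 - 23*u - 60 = (u + 4)*(u^2 - 2*u - 15) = (u + 3)*(u + 4)*(u - 5)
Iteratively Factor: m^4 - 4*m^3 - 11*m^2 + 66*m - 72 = (m - 3)*(m^3 - m^2 - 14*m + 24) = (m - 3)*(m - 2)*(m^2 + m - 12) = (m - 3)^2*(m - 2)*(m + 4)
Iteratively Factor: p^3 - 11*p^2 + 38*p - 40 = (p - 2)*(p^2 - 9*p + 20) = (p - 4)*(p - 2)*(p - 5)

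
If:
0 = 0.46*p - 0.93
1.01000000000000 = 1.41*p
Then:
No Solution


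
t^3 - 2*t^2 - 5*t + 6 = (t - 3)*(t - 1)*(t + 2)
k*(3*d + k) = 3*d*k + k^2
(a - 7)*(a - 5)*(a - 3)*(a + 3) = a^4 - 12*a^3 + 26*a^2 + 108*a - 315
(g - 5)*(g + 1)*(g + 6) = g^3 + 2*g^2 - 29*g - 30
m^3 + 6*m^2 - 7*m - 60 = (m - 3)*(m + 4)*(m + 5)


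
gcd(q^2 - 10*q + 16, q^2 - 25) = 1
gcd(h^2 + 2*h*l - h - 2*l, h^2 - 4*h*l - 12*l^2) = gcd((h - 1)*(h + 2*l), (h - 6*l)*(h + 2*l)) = h + 2*l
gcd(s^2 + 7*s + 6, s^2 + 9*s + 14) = 1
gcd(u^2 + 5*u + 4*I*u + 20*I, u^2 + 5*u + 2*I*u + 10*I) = u + 5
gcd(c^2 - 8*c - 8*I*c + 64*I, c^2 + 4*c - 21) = 1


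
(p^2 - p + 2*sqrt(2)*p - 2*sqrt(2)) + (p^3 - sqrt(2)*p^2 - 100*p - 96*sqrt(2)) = p^3 - sqrt(2)*p^2 + p^2 - 101*p + 2*sqrt(2)*p - 98*sqrt(2)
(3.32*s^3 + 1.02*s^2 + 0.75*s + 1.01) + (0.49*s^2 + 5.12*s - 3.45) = 3.32*s^3 + 1.51*s^2 + 5.87*s - 2.44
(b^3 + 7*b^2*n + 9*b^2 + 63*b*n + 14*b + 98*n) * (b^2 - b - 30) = b^5 + 7*b^4*n + 8*b^4 + 56*b^3*n - 25*b^3 - 175*b^2*n - 284*b^2 - 1988*b*n - 420*b - 2940*n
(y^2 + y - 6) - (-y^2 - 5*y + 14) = 2*y^2 + 6*y - 20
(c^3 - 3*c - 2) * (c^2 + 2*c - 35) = c^5 + 2*c^4 - 38*c^3 - 8*c^2 + 101*c + 70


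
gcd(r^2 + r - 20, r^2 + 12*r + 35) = r + 5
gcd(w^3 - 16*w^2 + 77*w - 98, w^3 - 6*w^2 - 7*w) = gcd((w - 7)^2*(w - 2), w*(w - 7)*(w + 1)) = w - 7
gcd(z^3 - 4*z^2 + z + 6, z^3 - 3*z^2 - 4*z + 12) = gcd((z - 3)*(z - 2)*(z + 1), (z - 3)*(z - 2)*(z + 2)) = z^2 - 5*z + 6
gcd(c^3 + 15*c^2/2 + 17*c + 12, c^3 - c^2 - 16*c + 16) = c + 4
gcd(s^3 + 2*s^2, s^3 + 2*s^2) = s^3 + 2*s^2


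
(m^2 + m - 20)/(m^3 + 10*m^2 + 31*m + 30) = (m - 4)/(m^2 + 5*m + 6)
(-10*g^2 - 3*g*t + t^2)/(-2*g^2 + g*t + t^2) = (-5*g + t)/(-g + t)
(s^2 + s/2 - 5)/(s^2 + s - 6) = (s + 5/2)/(s + 3)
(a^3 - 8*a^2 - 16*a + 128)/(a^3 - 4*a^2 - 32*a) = (a - 4)/a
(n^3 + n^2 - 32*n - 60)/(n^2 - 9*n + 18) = (n^2 + 7*n + 10)/(n - 3)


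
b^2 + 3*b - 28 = (b - 4)*(b + 7)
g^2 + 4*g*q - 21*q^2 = (g - 3*q)*(g + 7*q)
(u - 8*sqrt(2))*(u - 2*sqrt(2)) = u^2 - 10*sqrt(2)*u + 32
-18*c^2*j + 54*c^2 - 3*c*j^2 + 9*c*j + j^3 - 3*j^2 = (-6*c + j)*(3*c + j)*(j - 3)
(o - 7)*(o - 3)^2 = o^3 - 13*o^2 + 51*o - 63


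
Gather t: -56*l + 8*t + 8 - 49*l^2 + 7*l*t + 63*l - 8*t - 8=-49*l^2 + 7*l*t + 7*l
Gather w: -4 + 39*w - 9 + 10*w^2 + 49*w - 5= 10*w^2 + 88*w - 18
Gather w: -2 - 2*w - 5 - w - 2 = -3*w - 9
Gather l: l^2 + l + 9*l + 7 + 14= l^2 + 10*l + 21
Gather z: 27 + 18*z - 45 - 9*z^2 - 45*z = -9*z^2 - 27*z - 18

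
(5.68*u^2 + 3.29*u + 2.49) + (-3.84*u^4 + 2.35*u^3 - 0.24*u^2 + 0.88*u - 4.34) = -3.84*u^4 + 2.35*u^3 + 5.44*u^2 + 4.17*u - 1.85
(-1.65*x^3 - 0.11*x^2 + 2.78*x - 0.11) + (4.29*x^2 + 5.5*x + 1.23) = -1.65*x^3 + 4.18*x^2 + 8.28*x + 1.12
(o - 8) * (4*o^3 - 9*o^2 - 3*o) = 4*o^4 - 41*o^3 + 69*o^2 + 24*o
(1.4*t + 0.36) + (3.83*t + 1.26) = 5.23*t + 1.62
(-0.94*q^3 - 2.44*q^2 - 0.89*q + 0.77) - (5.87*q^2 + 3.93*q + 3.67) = -0.94*q^3 - 8.31*q^2 - 4.82*q - 2.9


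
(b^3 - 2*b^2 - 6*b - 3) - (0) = b^3 - 2*b^2 - 6*b - 3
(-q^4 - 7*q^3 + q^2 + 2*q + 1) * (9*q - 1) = -9*q^5 - 62*q^4 + 16*q^3 + 17*q^2 + 7*q - 1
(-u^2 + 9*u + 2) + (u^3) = u^3 - u^2 + 9*u + 2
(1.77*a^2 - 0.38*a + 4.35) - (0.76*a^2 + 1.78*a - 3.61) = 1.01*a^2 - 2.16*a + 7.96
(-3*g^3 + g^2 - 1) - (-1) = -3*g^3 + g^2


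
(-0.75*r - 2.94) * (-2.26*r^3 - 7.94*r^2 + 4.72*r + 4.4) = 1.695*r^4 + 12.5994*r^3 + 19.8036*r^2 - 17.1768*r - 12.936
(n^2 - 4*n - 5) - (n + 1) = n^2 - 5*n - 6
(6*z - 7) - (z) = 5*z - 7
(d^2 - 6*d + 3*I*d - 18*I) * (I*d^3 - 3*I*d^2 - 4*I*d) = I*d^5 - 3*d^4 - 9*I*d^4 + 27*d^3 + 14*I*d^3 - 42*d^2 + 24*I*d^2 - 72*d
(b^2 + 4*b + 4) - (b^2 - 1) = 4*b + 5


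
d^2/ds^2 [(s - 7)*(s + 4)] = 2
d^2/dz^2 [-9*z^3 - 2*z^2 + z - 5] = -54*z - 4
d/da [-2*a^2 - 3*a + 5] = -4*a - 3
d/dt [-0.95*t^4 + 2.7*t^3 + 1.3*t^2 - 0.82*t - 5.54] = -3.8*t^3 + 8.1*t^2 + 2.6*t - 0.82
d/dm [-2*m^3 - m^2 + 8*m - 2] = -6*m^2 - 2*m + 8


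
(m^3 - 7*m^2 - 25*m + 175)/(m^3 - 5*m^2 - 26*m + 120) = (m^2 - 12*m + 35)/(m^2 - 10*m + 24)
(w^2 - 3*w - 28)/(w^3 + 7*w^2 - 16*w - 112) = (w - 7)/(w^2 + 3*w - 28)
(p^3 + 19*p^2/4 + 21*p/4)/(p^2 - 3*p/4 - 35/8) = 2*p*(p + 3)/(2*p - 5)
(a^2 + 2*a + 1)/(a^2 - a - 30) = (a^2 + 2*a + 1)/(a^2 - a - 30)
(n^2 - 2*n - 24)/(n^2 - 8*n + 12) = (n + 4)/(n - 2)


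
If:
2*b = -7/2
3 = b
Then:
No Solution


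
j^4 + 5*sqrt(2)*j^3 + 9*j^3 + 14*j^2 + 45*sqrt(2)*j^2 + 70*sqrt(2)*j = j*(j + 2)*(j + 7)*(j + 5*sqrt(2))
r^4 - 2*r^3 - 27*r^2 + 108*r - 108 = (r - 3)^2*(r - 2)*(r + 6)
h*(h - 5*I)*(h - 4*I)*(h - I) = h^4 - 10*I*h^3 - 29*h^2 + 20*I*h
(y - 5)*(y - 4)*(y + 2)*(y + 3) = y^4 - 4*y^3 - 19*y^2 + 46*y + 120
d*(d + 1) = d^2 + d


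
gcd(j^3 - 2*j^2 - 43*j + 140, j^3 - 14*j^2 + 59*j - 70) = j - 5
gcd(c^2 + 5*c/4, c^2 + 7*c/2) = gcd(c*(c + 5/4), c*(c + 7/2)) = c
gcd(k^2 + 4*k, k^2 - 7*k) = k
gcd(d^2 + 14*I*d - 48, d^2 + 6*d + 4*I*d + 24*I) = 1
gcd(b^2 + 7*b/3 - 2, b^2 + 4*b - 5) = 1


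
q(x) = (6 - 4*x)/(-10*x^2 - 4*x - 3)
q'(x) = (6 - 4*x)*(20*x + 4)/(-10*x^2 - 4*x - 3)^2 - 4/(-10*x^2 - 4*x - 3)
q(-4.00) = -0.15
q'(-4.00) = -0.05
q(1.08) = -0.09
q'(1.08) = 0.33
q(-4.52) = -0.13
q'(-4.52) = -0.04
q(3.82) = 0.06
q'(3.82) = -0.00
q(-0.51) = -2.26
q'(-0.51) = -2.81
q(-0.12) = -2.43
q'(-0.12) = 2.96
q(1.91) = 0.03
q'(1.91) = 0.05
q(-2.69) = -0.26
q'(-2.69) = -0.14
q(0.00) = -2.00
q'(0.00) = 4.00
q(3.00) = 0.06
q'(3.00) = 0.00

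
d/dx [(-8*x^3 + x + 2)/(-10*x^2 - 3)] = (80*x^4 + 82*x^2 + 40*x - 3)/(100*x^4 + 60*x^2 + 9)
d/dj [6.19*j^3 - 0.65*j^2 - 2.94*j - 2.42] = 18.57*j^2 - 1.3*j - 2.94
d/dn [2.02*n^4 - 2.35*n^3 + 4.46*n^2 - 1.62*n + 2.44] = 8.08*n^3 - 7.05*n^2 + 8.92*n - 1.62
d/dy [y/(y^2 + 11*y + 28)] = (28 - y^2)/(y^4 + 22*y^3 + 177*y^2 + 616*y + 784)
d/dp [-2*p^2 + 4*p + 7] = 4 - 4*p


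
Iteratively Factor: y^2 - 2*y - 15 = (y - 5)*(y + 3)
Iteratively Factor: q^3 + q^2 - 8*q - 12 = (q - 3)*(q^2 + 4*q + 4) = (q - 3)*(q + 2)*(q + 2)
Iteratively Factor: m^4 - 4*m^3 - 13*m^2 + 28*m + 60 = (m - 3)*(m^3 - m^2 - 16*m - 20) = (m - 3)*(m + 2)*(m^2 - 3*m - 10) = (m - 3)*(m + 2)^2*(m - 5)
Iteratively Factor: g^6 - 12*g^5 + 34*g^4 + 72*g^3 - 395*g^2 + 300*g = (g - 5)*(g^5 - 7*g^4 - g^3 + 67*g^2 - 60*g) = (g - 5)*(g + 3)*(g^4 - 10*g^3 + 29*g^2 - 20*g) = g*(g - 5)*(g + 3)*(g^3 - 10*g^2 + 29*g - 20) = g*(g - 5)^2*(g + 3)*(g^2 - 5*g + 4) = g*(g - 5)^2*(g - 1)*(g + 3)*(g - 4)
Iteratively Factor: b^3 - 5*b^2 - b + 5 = (b - 5)*(b^2 - 1) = (b - 5)*(b + 1)*(b - 1)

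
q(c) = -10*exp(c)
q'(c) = -10*exp(c)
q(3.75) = -425.21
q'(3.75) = -425.21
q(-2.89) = -0.56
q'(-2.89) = -0.56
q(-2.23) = -1.08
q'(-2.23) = -1.08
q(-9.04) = -0.00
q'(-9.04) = -0.00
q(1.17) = -32.22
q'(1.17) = -32.22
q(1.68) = -53.66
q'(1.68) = -53.66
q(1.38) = -39.75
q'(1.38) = -39.75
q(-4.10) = -0.17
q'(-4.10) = -0.17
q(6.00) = -4034.29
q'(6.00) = -4034.29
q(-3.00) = -0.50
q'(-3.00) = -0.50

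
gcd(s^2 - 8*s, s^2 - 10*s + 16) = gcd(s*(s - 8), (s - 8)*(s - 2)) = s - 8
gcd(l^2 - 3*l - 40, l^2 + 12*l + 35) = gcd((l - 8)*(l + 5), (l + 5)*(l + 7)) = l + 5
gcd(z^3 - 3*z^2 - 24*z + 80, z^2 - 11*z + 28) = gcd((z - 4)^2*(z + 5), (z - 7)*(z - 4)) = z - 4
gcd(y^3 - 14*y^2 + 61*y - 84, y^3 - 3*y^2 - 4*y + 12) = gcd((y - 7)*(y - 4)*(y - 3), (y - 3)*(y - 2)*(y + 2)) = y - 3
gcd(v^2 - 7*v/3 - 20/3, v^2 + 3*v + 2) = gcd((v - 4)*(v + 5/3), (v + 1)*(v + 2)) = 1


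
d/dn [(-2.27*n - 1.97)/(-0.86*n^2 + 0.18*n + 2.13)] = (1.9522*n^2 - 0.4086*n - (1.72*n - 0.18)*(2.27*n + 1.97) - 4.8351)/(-0.86*n^2 + 0.18*n + 2.13)^2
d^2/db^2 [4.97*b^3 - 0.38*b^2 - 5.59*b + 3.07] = 29.82*b - 0.76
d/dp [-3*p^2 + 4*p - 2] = 4 - 6*p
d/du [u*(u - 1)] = 2*u - 1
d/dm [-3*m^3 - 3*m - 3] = -9*m^2 - 3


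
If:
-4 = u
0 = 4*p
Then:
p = 0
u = -4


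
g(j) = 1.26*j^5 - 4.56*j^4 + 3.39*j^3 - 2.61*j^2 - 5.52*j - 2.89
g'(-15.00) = 382858.53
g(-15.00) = -1199611.09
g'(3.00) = 88.17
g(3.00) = -14.59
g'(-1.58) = 139.32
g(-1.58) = -54.88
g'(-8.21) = 39439.50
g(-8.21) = -69725.74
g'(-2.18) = 385.45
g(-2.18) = -203.41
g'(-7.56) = 29075.52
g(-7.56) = -47586.18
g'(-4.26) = 3686.20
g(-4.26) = -3558.33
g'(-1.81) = 213.02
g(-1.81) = -94.97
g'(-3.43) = 1740.08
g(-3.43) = -1380.82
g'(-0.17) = -4.24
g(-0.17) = -2.05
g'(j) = 6.3*j^4 - 18.24*j^3 + 10.17*j^2 - 5.22*j - 5.52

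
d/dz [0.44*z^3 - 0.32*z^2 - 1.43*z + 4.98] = 1.32*z^2 - 0.64*z - 1.43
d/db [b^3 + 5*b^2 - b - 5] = 3*b^2 + 10*b - 1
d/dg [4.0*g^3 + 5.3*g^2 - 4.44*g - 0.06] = 12.0*g^2 + 10.6*g - 4.44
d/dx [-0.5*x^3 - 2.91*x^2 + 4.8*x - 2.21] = -1.5*x^2 - 5.82*x + 4.8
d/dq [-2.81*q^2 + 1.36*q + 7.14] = 1.36 - 5.62*q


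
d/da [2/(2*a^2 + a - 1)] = 2*(-4*a - 1)/(2*a^2 + a - 1)^2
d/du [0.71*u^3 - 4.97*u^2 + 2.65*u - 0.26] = 2.13*u^2 - 9.94*u + 2.65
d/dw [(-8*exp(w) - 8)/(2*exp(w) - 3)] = 40*exp(w)/(2*exp(w) - 3)^2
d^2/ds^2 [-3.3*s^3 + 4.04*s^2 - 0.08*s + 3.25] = 8.08 - 19.8*s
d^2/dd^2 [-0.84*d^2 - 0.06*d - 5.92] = -1.68000000000000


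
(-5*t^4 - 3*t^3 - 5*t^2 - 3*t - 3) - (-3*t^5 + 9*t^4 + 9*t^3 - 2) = 3*t^5 - 14*t^4 - 12*t^3 - 5*t^2 - 3*t - 1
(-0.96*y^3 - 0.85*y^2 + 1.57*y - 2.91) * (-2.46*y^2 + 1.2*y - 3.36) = 2.3616*y^5 + 0.939*y^4 - 1.6566*y^3 + 11.8986*y^2 - 8.7672*y + 9.7776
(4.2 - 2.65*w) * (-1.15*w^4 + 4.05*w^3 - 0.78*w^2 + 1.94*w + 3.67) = 3.0475*w^5 - 15.5625*w^4 + 19.077*w^3 - 8.417*w^2 - 1.5775*w + 15.414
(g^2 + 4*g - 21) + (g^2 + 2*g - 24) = 2*g^2 + 6*g - 45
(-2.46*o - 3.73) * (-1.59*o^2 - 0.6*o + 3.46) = 3.9114*o^3 + 7.4067*o^2 - 6.2736*o - 12.9058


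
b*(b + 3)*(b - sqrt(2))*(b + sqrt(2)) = b^4 + 3*b^3 - 2*b^2 - 6*b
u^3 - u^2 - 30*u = u*(u - 6)*(u + 5)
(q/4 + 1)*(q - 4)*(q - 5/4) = q^3/4 - 5*q^2/16 - 4*q + 5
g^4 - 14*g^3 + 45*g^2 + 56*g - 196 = (g - 7)^2*(g - 2)*(g + 2)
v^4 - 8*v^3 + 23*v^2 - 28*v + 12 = (v - 3)*(v - 2)^2*(v - 1)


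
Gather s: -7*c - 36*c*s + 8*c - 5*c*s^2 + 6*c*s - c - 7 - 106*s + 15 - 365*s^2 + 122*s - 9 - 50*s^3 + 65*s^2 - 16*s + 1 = -30*c*s - 50*s^3 + s^2*(-5*c - 300)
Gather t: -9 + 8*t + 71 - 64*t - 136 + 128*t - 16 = 72*t - 90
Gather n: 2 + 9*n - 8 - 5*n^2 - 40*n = -5*n^2 - 31*n - 6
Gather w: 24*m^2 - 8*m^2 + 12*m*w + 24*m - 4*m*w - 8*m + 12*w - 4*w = 16*m^2 + 16*m + w*(8*m + 8)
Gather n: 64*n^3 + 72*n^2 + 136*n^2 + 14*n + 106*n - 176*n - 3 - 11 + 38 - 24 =64*n^3 + 208*n^2 - 56*n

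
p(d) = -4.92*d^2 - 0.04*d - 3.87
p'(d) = -9.84*d - 0.04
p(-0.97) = -8.46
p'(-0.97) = 9.50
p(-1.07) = -9.46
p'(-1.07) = 10.49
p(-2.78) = -41.78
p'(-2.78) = 27.32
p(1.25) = -11.61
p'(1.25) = -12.34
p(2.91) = -45.65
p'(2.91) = -28.67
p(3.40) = -60.88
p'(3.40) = -33.50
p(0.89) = -7.80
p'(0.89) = -8.80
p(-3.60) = -67.49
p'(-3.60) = 35.38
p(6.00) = -181.23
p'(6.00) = -59.08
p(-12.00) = -711.87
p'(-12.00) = 118.04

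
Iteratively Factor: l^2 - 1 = (l + 1)*(l - 1)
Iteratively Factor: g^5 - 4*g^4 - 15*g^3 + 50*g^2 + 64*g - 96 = (g - 4)*(g^4 - 15*g^2 - 10*g + 24) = (g - 4)*(g + 3)*(g^3 - 3*g^2 - 6*g + 8) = (g - 4)^2*(g + 3)*(g^2 + g - 2) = (g - 4)^2*(g + 2)*(g + 3)*(g - 1)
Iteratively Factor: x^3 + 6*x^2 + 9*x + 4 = (x + 1)*(x^2 + 5*x + 4) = (x + 1)^2*(x + 4)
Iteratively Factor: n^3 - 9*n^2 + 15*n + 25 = (n - 5)*(n^2 - 4*n - 5) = (n - 5)^2*(n + 1)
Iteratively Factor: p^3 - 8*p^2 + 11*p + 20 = (p - 4)*(p^2 - 4*p - 5) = (p - 5)*(p - 4)*(p + 1)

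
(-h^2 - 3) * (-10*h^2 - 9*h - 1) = 10*h^4 + 9*h^3 + 31*h^2 + 27*h + 3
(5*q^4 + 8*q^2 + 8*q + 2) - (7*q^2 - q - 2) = 5*q^4 + q^2 + 9*q + 4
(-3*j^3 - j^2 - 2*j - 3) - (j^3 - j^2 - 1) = -4*j^3 - 2*j - 2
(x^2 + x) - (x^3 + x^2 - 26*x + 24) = -x^3 + 27*x - 24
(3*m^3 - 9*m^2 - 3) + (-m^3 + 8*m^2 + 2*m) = 2*m^3 - m^2 + 2*m - 3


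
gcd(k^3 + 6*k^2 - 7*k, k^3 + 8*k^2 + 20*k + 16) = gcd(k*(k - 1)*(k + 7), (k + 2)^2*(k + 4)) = 1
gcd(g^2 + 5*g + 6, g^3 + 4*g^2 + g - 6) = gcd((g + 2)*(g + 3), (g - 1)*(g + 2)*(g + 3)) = g^2 + 5*g + 6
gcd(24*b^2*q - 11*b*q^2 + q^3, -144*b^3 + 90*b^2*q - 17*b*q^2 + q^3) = 24*b^2 - 11*b*q + q^2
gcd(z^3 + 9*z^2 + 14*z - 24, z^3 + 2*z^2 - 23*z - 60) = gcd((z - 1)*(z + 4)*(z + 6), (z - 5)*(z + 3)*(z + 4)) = z + 4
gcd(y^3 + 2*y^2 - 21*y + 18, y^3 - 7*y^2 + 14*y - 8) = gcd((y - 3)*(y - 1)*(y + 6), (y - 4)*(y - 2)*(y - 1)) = y - 1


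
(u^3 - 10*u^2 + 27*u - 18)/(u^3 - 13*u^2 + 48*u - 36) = (u - 3)/(u - 6)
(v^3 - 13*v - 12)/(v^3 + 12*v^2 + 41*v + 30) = (v^2 - v - 12)/(v^2 + 11*v + 30)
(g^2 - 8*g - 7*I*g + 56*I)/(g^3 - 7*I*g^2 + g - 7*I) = (g - 8)/(g^2 + 1)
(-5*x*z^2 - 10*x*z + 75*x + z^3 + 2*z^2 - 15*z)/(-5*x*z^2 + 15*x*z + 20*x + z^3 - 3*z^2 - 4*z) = (z^2 + 2*z - 15)/(z^2 - 3*z - 4)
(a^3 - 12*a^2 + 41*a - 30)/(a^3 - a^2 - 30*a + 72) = (a^3 - 12*a^2 + 41*a - 30)/(a^3 - a^2 - 30*a + 72)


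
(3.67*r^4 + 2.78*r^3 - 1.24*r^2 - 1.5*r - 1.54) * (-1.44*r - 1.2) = -5.2848*r^5 - 8.4072*r^4 - 1.5504*r^3 + 3.648*r^2 + 4.0176*r + 1.848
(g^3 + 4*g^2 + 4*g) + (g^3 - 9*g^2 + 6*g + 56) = 2*g^3 - 5*g^2 + 10*g + 56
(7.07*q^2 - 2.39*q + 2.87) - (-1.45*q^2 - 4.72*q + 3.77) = 8.52*q^2 + 2.33*q - 0.9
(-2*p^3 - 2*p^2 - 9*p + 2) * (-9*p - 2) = 18*p^4 + 22*p^3 + 85*p^2 - 4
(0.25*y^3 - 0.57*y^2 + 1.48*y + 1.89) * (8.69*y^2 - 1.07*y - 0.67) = 2.1725*y^5 - 5.2208*y^4 + 13.3036*y^3 + 15.2224*y^2 - 3.0139*y - 1.2663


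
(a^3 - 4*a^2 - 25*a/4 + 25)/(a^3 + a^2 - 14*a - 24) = (a^2 - 25/4)/(a^2 + 5*a + 6)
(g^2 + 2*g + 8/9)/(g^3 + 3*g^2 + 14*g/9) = (3*g + 4)/(g*(3*g + 7))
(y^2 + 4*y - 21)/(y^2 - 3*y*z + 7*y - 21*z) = (y - 3)/(y - 3*z)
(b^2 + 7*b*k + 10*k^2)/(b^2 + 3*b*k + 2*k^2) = (b + 5*k)/(b + k)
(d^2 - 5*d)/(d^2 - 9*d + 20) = d/(d - 4)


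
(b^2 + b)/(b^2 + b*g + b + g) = b/(b + g)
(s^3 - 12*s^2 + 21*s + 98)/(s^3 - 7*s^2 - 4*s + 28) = (s - 7)/(s - 2)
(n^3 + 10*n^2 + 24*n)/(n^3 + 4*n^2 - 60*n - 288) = n*(n + 4)/(n^2 - 2*n - 48)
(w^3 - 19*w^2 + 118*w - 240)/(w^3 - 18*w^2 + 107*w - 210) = (w - 8)/(w - 7)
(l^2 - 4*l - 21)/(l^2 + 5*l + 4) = (l^2 - 4*l - 21)/(l^2 + 5*l + 4)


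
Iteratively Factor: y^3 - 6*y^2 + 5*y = (y - 1)*(y^2 - 5*y) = (y - 5)*(y - 1)*(y)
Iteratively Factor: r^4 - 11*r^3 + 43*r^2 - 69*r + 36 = (r - 3)*(r^3 - 8*r^2 + 19*r - 12) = (r - 3)^2*(r^2 - 5*r + 4) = (r - 4)*(r - 3)^2*(r - 1)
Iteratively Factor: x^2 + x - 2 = (x - 1)*(x + 2)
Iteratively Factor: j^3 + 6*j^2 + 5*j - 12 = (j + 3)*(j^2 + 3*j - 4) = (j - 1)*(j + 3)*(j + 4)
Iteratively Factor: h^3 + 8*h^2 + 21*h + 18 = (h + 2)*(h^2 + 6*h + 9) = (h + 2)*(h + 3)*(h + 3)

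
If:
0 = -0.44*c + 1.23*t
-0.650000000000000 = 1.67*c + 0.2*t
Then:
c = -0.37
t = -0.13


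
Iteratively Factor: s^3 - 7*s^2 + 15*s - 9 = (s - 3)*(s^2 - 4*s + 3) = (s - 3)*(s - 1)*(s - 3)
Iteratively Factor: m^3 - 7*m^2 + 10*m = (m - 2)*(m^2 - 5*m) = m*(m - 2)*(m - 5)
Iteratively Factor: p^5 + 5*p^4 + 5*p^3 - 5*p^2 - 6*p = (p + 3)*(p^4 + 2*p^3 - p^2 - 2*p) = p*(p + 3)*(p^3 + 2*p^2 - p - 2) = p*(p - 1)*(p + 3)*(p^2 + 3*p + 2) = p*(p - 1)*(p + 1)*(p + 3)*(p + 2)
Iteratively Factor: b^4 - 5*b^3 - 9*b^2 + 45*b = (b - 5)*(b^3 - 9*b) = (b - 5)*(b - 3)*(b^2 + 3*b) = (b - 5)*(b - 3)*(b + 3)*(b)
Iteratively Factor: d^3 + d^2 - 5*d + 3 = (d + 3)*(d^2 - 2*d + 1) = (d - 1)*(d + 3)*(d - 1)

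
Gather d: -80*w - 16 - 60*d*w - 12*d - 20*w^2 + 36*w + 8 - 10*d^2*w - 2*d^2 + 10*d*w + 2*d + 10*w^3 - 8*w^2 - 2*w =d^2*(-10*w - 2) + d*(-50*w - 10) + 10*w^3 - 28*w^2 - 46*w - 8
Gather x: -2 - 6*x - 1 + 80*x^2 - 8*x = 80*x^2 - 14*x - 3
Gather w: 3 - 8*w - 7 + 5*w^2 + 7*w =5*w^2 - w - 4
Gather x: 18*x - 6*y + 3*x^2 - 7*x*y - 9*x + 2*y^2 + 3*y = 3*x^2 + x*(9 - 7*y) + 2*y^2 - 3*y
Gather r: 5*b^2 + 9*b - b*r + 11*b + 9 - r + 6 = 5*b^2 + 20*b + r*(-b - 1) + 15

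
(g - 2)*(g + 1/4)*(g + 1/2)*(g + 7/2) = g^4 + 9*g^3/4 - 23*g^2/4 - 81*g/16 - 7/8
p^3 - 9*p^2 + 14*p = p*(p - 7)*(p - 2)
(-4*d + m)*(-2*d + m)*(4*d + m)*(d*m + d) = 32*d^4*m + 32*d^4 - 16*d^3*m^2 - 16*d^3*m - 2*d^2*m^3 - 2*d^2*m^2 + d*m^4 + d*m^3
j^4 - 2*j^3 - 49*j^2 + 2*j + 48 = (j - 8)*(j - 1)*(j + 1)*(j + 6)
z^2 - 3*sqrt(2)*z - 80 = (z - 8*sqrt(2))*(z + 5*sqrt(2))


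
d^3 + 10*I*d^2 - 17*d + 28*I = (d - I)*(d + 4*I)*(d + 7*I)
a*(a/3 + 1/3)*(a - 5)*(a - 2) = a^4/3 - 2*a^3 + a^2 + 10*a/3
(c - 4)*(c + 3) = c^2 - c - 12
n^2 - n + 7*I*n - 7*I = (n - 1)*(n + 7*I)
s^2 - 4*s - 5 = (s - 5)*(s + 1)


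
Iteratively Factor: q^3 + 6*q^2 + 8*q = (q)*(q^2 + 6*q + 8) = q*(q + 2)*(q + 4)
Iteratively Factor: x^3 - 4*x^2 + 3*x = (x - 1)*(x^2 - 3*x) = (x - 3)*(x - 1)*(x)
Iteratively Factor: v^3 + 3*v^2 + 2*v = (v + 1)*(v^2 + 2*v) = v*(v + 1)*(v + 2)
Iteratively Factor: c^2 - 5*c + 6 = (c - 2)*(c - 3)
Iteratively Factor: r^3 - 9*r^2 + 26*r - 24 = (r - 4)*(r^2 - 5*r + 6) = (r - 4)*(r - 2)*(r - 3)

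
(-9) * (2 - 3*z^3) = 27*z^3 - 18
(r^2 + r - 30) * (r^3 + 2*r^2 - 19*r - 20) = r^5 + 3*r^4 - 47*r^3 - 99*r^2 + 550*r + 600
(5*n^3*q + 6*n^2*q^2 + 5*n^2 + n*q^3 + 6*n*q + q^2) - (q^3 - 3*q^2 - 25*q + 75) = 5*n^3*q + 6*n^2*q^2 + 5*n^2 + n*q^3 + 6*n*q - q^3 + 4*q^2 + 25*q - 75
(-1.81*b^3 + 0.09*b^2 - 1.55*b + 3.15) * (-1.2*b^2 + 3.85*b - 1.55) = 2.172*b^5 - 7.0765*b^4 + 5.012*b^3 - 9.887*b^2 + 14.53*b - 4.8825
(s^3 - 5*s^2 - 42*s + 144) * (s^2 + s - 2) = s^5 - 4*s^4 - 49*s^3 + 112*s^2 + 228*s - 288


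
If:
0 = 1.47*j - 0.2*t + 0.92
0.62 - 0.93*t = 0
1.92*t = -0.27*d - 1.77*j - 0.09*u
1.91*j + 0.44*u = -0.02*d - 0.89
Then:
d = -1.35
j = -0.54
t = 0.67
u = 0.36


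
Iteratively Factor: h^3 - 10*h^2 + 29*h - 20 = (h - 4)*(h^2 - 6*h + 5) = (h - 4)*(h - 1)*(h - 5)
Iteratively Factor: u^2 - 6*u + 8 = (u - 4)*(u - 2)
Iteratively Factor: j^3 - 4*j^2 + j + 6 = (j - 2)*(j^2 - 2*j - 3) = (j - 2)*(j + 1)*(j - 3)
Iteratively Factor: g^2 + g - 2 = (g + 2)*(g - 1)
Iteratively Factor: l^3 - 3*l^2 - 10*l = (l + 2)*(l^2 - 5*l) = l*(l + 2)*(l - 5)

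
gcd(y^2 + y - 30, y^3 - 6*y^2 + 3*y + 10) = y - 5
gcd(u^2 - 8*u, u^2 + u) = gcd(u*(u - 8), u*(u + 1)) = u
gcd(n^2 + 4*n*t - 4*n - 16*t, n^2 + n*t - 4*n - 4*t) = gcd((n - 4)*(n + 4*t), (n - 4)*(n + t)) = n - 4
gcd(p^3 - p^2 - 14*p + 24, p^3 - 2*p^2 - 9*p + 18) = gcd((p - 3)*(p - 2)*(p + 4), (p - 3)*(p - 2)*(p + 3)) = p^2 - 5*p + 6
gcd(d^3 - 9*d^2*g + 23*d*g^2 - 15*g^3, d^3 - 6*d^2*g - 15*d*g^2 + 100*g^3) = d - 5*g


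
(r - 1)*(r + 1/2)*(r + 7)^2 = r^4 + 27*r^3/2 + 83*r^2/2 - 63*r/2 - 49/2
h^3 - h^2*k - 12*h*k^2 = h*(h - 4*k)*(h + 3*k)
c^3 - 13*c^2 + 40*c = c*(c - 8)*(c - 5)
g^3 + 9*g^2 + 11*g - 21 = (g - 1)*(g + 3)*(g + 7)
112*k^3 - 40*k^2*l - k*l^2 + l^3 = (-4*k + l)^2*(7*k + l)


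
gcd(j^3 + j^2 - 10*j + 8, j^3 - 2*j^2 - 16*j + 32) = j^2 + 2*j - 8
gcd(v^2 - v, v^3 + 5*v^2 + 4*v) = v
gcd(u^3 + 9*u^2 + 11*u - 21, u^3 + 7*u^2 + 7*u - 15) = u^2 + 2*u - 3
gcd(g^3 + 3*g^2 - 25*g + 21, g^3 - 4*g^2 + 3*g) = g^2 - 4*g + 3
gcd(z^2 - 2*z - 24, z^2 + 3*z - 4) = z + 4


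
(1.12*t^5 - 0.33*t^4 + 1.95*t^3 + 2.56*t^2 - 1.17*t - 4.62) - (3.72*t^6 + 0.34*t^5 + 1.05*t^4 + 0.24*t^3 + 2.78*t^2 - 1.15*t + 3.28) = -3.72*t^6 + 0.78*t^5 - 1.38*t^4 + 1.71*t^3 - 0.22*t^2 - 0.02*t - 7.9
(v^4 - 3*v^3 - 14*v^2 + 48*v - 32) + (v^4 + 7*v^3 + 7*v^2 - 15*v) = 2*v^4 + 4*v^3 - 7*v^2 + 33*v - 32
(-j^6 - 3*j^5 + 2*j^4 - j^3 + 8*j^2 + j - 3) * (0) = 0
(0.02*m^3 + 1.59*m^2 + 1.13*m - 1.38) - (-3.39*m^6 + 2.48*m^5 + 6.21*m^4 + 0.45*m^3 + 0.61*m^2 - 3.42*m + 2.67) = 3.39*m^6 - 2.48*m^5 - 6.21*m^4 - 0.43*m^3 + 0.98*m^2 + 4.55*m - 4.05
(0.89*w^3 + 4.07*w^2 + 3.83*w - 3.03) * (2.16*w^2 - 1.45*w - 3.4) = 1.9224*w^5 + 7.5007*w^4 - 0.6547*w^3 - 25.9363*w^2 - 8.6285*w + 10.302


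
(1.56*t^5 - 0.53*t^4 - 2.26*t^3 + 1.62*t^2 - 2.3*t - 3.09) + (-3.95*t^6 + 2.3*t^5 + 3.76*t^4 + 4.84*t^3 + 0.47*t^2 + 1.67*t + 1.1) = -3.95*t^6 + 3.86*t^5 + 3.23*t^4 + 2.58*t^3 + 2.09*t^2 - 0.63*t - 1.99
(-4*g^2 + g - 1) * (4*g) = -16*g^3 + 4*g^2 - 4*g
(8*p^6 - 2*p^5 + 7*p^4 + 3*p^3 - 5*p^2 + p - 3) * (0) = 0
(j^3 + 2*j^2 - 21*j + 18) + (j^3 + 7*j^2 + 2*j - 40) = 2*j^3 + 9*j^2 - 19*j - 22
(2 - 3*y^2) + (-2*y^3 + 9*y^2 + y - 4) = -2*y^3 + 6*y^2 + y - 2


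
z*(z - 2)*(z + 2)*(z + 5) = z^4 + 5*z^3 - 4*z^2 - 20*z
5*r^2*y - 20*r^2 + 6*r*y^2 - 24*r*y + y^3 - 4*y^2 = (r + y)*(5*r + y)*(y - 4)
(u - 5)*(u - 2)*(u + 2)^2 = u^4 - 3*u^3 - 14*u^2 + 12*u + 40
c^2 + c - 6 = (c - 2)*(c + 3)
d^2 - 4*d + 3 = (d - 3)*(d - 1)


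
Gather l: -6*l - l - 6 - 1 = -7*l - 7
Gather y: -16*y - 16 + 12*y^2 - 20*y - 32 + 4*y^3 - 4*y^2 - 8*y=4*y^3 + 8*y^2 - 44*y - 48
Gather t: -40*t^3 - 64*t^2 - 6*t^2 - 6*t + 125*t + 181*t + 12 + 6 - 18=-40*t^3 - 70*t^2 + 300*t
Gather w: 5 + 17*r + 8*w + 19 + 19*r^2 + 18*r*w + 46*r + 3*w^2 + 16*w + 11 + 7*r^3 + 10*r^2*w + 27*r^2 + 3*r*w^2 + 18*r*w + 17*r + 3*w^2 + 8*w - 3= 7*r^3 + 46*r^2 + 80*r + w^2*(3*r + 6) + w*(10*r^2 + 36*r + 32) + 32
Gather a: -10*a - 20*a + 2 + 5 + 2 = 9 - 30*a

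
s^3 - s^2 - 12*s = s*(s - 4)*(s + 3)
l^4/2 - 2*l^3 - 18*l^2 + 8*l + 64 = (l/2 + 1)*(l - 8)*(l - 2)*(l + 4)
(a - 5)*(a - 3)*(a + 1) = a^3 - 7*a^2 + 7*a + 15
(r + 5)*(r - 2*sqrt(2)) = r^2 - 2*sqrt(2)*r + 5*r - 10*sqrt(2)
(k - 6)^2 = k^2 - 12*k + 36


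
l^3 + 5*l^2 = l^2*(l + 5)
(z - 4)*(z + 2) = z^2 - 2*z - 8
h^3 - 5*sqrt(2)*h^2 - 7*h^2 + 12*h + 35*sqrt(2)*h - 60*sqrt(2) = (h - 4)*(h - 3)*(h - 5*sqrt(2))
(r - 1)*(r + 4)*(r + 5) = r^3 + 8*r^2 + 11*r - 20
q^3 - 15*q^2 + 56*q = q*(q - 8)*(q - 7)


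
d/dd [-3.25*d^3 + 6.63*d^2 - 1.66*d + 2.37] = -9.75*d^2 + 13.26*d - 1.66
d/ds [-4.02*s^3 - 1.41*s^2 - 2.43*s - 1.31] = -12.06*s^2 - 2.82*s - 2.43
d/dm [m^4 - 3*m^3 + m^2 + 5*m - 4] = 4*m^3 - 9*m^2 + 2*m + 5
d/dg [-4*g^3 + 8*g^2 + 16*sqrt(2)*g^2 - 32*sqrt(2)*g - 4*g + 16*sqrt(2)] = -12*g^2 + 16*g + 32*sqrt(2)*g - 32*sqrt(2) - 4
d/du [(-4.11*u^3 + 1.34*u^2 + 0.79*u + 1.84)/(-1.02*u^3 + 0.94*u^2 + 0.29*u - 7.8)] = (1.77635683940025e-15*u^5 - 2.4966*u^4 - 0.7722*u^3 + 101.4504*u^2 - 24.3632*u - 6.6956)/(1.0404*u^6 - 1.9176*u^5 + 0.292*u^4 + 16.4572*u^3 - 14.5799*u^2 - 4.524*u + 60.84)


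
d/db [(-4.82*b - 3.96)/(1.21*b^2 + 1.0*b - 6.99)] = (5.8322*b^2 + 9.5832*b + 37.6518)/(1.4641*b^4 + 2.42*b^3 - 15.9158*b^2 - 13.98*b + 48.8601)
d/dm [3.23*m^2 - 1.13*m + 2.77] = 6.46*m - 1.13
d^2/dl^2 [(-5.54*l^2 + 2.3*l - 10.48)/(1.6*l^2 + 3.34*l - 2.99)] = (2.8421709430404e-14*l^4 + 70.98752*l^3 - 319.99296*l^2 - 270.01152*l - 387.211964)/(4.096*l^6 + 25.6512*l^5 + 30.58368*l^4 - 58.611656*l^3 - 57.153252*l^2 + 89.579802*l - 26.730899)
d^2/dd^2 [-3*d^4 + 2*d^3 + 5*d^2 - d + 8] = -36*d^2 + 12*d + 10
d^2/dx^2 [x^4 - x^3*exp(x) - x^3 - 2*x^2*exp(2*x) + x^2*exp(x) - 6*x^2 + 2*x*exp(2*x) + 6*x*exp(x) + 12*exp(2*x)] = -x^3*exp(x) - 8*x^2*exp(2*x) - 5*x^2*exp(x) + 12*x^2 - 8*x*exp(2*x) + 4*x*exp(x) - 6*x + 52*exp(2*x) + 14*exp(x) - 12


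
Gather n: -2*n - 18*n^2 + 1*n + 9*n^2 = -9*n^2 - n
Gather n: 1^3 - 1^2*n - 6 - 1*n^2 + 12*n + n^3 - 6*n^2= n^3 - 7*n^2 + 11*n - 5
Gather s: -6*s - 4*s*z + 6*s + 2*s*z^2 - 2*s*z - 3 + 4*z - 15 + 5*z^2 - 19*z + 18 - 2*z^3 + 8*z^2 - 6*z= s*(2*z^2 - 6*z) - 2*z^3 + 13*z^2 - 21*z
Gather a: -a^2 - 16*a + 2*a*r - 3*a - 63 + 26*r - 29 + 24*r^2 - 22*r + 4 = -a^2 + a*(2*r - 19) + 24*r^2 + 4*r - 88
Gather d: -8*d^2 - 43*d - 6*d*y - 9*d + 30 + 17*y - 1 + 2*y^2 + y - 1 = -8*d^2 + d*(-6*y - 52) + 2*y^2 + 18*y + 28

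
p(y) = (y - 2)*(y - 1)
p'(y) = 2*y - 3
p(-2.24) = 13.74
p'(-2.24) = -7.48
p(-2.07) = 12.49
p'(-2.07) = -7.14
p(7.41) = 34.68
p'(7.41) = 11.82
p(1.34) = -0.22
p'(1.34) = -0.32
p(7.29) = 33.27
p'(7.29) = 11.58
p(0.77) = 0.28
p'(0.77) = -1.46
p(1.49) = -0.25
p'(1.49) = -0.02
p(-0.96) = 5.80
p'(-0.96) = -4.92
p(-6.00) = 56.00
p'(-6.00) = -15.00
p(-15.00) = 272.00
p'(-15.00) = -33.00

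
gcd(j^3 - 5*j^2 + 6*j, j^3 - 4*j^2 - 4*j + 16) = j - 2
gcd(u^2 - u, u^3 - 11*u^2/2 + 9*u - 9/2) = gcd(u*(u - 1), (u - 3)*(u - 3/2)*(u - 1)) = u - 1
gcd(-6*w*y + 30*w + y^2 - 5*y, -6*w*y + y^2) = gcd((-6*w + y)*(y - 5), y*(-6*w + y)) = -6*w + y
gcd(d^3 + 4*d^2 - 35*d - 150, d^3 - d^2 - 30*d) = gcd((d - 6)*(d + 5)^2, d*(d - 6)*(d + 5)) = d^2 - d - 30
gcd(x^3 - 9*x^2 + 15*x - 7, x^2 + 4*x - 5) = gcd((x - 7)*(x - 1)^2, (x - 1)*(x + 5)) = x - 1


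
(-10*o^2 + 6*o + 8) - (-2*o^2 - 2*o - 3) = -8*o^2 + 8*o + 11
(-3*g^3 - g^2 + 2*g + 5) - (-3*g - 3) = -3*g^3 - g^2 + 5*g + 8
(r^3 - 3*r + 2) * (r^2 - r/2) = r^5 - r^4/2 - 3*r^3 + 7*r^2/2 - r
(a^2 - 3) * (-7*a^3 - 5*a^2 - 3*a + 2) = -7*a^5 - 5*a^4 + 18*a^3 + 17*a^2 + 9*a - 6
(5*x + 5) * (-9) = -45*x - 45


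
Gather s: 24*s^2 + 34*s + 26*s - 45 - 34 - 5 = 24*s^2 + 60*s - 84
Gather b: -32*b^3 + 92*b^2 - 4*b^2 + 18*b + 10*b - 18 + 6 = -32*b^3 + 88*b^2 + 28*b - 12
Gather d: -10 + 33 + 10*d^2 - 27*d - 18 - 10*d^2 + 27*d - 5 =0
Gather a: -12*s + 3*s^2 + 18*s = 3*s^2 + 6*s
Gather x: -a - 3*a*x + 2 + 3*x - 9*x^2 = -a - 9*x^2 + x*(3 - 3*a) + 2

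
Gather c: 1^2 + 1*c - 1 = c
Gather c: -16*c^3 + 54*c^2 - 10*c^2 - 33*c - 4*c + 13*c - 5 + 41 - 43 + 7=-16*c^3 + 44*c^2 - 24*c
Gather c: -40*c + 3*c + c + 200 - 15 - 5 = 180 - 36*c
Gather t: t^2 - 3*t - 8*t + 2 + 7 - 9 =t^2 - 11*t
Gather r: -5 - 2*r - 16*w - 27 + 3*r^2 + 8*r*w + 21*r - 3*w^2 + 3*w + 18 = 3*r^2 + r*(8*w + 19) - 3*w^2 - 13*w - 14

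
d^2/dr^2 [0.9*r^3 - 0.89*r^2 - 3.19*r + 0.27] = 5.4*r - 1.78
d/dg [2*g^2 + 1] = 4*g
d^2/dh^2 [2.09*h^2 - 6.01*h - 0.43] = 4.18000000000000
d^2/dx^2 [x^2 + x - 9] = 2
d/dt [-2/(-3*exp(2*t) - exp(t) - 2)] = (-12*exp(t) - 2)*exp(t)/(3*exp(2*t) + exp(t) + 2)^2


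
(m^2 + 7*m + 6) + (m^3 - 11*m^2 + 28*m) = m^3 - 10*m^2 + 35*m + 6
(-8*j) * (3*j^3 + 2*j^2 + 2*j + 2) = -24*j^4 - 16*j^3 - 16*j^2 - 16*j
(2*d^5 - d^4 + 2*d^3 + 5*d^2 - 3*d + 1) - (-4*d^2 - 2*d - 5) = 2*d^5 - d^4 + 2*d^3 + 9*d^2 - d + 6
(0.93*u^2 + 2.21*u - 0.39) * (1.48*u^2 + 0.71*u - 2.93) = 1.3764*u^4 + 3.9311*u^3 - 1.733*u^2 - 6.7522*u + 1.1427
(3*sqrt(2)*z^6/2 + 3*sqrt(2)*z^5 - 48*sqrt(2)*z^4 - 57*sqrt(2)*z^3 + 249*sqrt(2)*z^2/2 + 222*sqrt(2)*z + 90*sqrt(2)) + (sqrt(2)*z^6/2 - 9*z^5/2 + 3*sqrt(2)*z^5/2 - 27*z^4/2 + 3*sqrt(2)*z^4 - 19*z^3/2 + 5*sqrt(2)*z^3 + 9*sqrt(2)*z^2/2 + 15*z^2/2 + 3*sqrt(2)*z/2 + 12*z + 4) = 2*sqrt(2)*z^6 - 9*z^5/2 + 9*sqrt(2)*z^5/2 - 45*sqrt(2)*z^4 - 27*z^4/2 - 52*sqrt(2)*z^3 - 19*z^3/2 + 15*z^2/2 + 129*sqrt(2)*z^2 + 12*z + 447*sqrt(2)*z/2 + 4 + 90*sqrt(2)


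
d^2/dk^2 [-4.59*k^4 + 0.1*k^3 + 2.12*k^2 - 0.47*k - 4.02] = -55.08*k^2 + 0.6*k + 4.24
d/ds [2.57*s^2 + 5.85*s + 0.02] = 5.14*s + 5.85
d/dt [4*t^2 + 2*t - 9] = 8*t + 2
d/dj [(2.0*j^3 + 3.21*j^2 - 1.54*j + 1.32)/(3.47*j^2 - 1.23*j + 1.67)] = (6.94*j^4 - 4.92*j^3 + 11.4155*j^2 + 1.5606*j - 0.9482)/(12.0409*j^4 - 8.5362*j^3 + 13.1027*j^2 - 4.1082*j + 2.7889)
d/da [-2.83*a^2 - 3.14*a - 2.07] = -5.66*a - 3.14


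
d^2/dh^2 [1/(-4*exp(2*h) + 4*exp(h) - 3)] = 4*(-8*(2*exp(h) - 1)^2*exp(h) + (4*exp(h) - 1)*(4*exp(2*h) - 4*exp(h) + 3))*exp(h)/(4*exp(2*h) - 4*exp(h) + 3)^3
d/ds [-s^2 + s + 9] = 1 - 2*s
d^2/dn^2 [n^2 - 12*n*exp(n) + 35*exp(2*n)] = -12*n*exp(n) + 140*exp(2*n) - 24*exp(n) + 2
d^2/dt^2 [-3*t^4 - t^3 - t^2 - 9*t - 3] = -36*t^2 - 6*t - 2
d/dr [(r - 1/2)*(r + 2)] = 2*r + 3/2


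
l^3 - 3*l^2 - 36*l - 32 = (l - 8)*(l + 1)*(l + 4)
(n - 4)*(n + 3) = n^2 - n - 12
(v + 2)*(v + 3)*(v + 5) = v^3 + 10*v^2 + 31*v + 30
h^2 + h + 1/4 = (h + 1/2)^2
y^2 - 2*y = y*(y - 2)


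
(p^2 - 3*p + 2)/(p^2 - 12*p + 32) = (p^2 - 3*p + 2)/(p^2 - 12*p + 32)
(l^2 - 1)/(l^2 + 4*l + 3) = (l - 1)/(l + 3)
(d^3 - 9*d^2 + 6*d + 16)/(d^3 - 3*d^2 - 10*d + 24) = (d^2 - 7*d - 8)/(d^2 - d - 12)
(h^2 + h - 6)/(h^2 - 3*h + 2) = (h + 3)/(h - 1)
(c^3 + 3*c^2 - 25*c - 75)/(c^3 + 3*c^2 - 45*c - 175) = (c^2 - 2*c - 15)/(c^2 - 2*c - 35)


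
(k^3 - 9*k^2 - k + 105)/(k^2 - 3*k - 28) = (k^2 - 2*k - 15)/(k + 4)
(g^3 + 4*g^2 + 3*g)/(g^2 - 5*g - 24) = g*(g + 1)/(g - 8)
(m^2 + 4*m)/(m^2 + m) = (m + 4)/(m + 1)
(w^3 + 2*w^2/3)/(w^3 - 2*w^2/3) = (3*w + 2)/(3*w - 2)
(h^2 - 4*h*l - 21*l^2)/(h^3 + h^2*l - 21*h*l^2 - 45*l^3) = (h - 7*l)/(h^2 - 2*h*l - 15*l^2)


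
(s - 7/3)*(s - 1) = s^2 - 10*s/3 + 7/3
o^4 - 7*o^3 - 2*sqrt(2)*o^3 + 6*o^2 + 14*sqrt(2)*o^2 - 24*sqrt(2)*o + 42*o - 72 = (o - 4)*(o - 3)*(o - 3*sqrt(2))*(o + sqrt(2))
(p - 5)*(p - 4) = p^2 - 9*p + 20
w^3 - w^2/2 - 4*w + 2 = (w - 2)*(w - 1/2)*(w + 2)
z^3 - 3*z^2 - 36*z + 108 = (z - 6)*(z - 3)*(z + 6)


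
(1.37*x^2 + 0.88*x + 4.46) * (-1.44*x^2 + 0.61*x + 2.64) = -1.9728*x^4 - 0.4315*x^3 - 2.2688*x^2 + 5.0438*x + 11.7744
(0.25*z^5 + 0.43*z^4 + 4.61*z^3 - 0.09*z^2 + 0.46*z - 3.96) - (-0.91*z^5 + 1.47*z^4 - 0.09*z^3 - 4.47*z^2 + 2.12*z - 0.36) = 1.16*z^5 - 1.04*z^4 + 4.7*z^3 + 4.38*z^2 - 1.66*z - 3.6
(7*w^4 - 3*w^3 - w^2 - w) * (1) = 7*w^4 - 3*w^3 - w^2 - w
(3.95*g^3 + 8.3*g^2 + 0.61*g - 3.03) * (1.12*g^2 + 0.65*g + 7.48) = 4.424*g^5 + 11.8635*g^4 + 35.6242*g^3 + 59.0869*g^2 + 2.5933*g - 22.6644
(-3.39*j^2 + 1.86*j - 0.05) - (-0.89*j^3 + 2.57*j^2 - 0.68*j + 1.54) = 0.89*j^3 - 5.96*j^2 + 2.54*j - 1.59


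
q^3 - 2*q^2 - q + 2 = (q - 2)*(q - 1)*(q + 1)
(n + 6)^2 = n^2 + 12*n + 36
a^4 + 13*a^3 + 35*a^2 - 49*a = a*(a - 1)*(a + 7)^2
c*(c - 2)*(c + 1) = c^3 - c^2 - 2*c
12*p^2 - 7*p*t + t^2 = (-4*p + t)*(-3*p + t)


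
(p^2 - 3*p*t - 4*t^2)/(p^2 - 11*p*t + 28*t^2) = (p + t)/(p - 7*t)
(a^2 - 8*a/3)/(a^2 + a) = (a - 8/3)/(a + 1)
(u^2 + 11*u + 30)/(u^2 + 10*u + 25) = (u + 6)/(u + 5)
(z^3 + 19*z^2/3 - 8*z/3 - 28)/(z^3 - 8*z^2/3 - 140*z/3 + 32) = (3*z^2 + z - 14)/(3*z^2 - 26*z + 16)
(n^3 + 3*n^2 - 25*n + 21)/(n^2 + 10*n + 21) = (n^2 - 4*n + 3)/(n + 3)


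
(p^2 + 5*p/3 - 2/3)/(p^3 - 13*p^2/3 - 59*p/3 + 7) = (p + 2)/(p^2 - 4*p - 21)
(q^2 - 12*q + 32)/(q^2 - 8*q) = (q - 4)/q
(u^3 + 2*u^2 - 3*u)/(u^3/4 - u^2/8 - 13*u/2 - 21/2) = 8*u*(-u^2 - 2*u + 3)/(-2*u^3 + u^2 + 52*u + 84)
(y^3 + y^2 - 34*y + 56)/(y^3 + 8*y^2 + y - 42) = (y - 4)/(y + 3)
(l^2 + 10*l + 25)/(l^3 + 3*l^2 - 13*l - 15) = (l + 5)/(l^2 - 2*l - 3)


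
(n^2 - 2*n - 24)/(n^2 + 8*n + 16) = (n - 6)/(n + 4)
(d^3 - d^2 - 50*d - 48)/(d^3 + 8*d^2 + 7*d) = (d^2 - 2*d - 48)/(d*(d + 7))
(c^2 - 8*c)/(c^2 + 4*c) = (c - 8)/(c + 4)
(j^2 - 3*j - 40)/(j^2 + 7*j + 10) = (j - 8)/(j + 2)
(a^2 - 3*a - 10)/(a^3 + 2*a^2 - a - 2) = (a - 5)/(a^2 - 1)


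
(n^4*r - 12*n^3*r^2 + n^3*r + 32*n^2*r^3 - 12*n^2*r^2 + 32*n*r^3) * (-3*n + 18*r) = -3*n^5*r + 54*n^4*r^2 - 3*n^4*r - 312*n^3*r^3 + 54*n^3*r^2 + 576*n^2*r^4 - 312*n^2*r^3 + 576*n*r^4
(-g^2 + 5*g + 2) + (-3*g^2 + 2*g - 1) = -4*g^2 + 7*g + 1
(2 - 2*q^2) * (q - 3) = -2*q^3 + 6*q^2 + 2*q - 6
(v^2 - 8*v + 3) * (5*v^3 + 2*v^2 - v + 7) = 5*v^5 - 38*v^4 - 2*v^3 + 21*v^2 - 59*v + 21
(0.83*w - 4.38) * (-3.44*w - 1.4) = -2.8552*w^2 + 13.9052*w + 6.132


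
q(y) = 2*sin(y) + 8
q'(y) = 2*cos(y)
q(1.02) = 9.70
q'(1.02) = 1.05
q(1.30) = 9.93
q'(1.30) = 0.53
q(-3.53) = 8.76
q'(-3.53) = -1.85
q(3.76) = 6.84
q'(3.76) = -1.63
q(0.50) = 8.96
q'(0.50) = 1.76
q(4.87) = 6.02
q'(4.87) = 0.31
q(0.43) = 8.83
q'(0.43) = 1.82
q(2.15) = 9.67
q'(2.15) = -1.09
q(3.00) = 8.28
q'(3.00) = -1.98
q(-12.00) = 9.07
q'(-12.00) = 1.69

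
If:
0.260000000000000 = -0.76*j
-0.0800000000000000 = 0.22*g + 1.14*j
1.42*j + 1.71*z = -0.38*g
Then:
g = 1.41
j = -0.34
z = -0.03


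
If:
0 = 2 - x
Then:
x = 2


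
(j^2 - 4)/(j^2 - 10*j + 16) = (j + 2)/(j - 8)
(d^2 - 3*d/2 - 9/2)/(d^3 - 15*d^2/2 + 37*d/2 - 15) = (2*d + 3)/(2*d^2 - 9*d + 10)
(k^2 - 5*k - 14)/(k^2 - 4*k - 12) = (k - 7)/(k - 6)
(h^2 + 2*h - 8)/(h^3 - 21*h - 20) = (h - 2)/(h^2 - 4*h - 5)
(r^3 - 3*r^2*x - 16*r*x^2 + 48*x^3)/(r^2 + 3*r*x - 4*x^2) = (-r^2 + 7*r*x - 12*x^2)/(-r + x)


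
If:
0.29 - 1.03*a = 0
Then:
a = 0.28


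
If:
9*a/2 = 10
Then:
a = 20/9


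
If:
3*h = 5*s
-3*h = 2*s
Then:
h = 0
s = 0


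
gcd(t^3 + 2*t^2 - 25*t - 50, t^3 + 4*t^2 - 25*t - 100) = t^2 - 25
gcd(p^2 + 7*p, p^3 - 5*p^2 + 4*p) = p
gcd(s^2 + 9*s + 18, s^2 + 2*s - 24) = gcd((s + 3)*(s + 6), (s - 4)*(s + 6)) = s + 6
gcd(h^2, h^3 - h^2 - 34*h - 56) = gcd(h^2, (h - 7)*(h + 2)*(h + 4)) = 1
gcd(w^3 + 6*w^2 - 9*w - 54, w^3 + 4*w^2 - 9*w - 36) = w^2 - 9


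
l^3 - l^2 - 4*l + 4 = (l - 2)*(l - 1)*(l + 2)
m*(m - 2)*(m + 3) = m^3 + m^2 - 6*m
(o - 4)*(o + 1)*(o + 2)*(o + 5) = o^4 + 4*o^3 - 15*o^2 - 58*o - 40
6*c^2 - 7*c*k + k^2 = (-6*c + k)*(-c + k)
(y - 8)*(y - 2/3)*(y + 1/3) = y^3 - 25*y^2/3 + 22*y/9 + 16/9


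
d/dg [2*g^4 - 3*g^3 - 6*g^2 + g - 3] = 8*g^3 - 9*g^2 - 12*g + 1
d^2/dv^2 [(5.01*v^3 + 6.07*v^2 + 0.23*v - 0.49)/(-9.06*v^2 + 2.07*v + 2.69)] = (-552.57057*v^3 - 813.663702*v^2 - 306.287046*v - 57.201662)/(743.677416*v^6 - 509.739156*v^5 - 545.95107*v^4 + 293.823045*v^3 + 162.098055*v^2 - 44.936181*v - 19.465109)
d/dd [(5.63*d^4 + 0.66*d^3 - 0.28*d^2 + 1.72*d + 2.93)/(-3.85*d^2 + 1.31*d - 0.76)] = (-43.351*d^5 + 19.5849*d^4 - 15.386*d^3 + 4.7504*d^2 + 22.9866*d - 5.1455)/(14.8225*d^4 - 10.087*d^3 + 7.5681*d^2 - 1.9912*d + 0.5776)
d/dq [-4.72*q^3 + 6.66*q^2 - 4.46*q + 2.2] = -14.16*q^2 + 13.32*q - 4.46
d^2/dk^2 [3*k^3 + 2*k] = 18*k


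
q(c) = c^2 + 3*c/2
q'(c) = 2*c + 3/2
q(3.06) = 13.95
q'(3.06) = 7.62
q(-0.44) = -0.47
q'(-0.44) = 0.62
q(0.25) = 0.44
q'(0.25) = 2.00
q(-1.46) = -0.06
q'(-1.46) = -1.42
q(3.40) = 16.66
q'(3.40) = 8.30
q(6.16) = 47.19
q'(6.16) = 13.82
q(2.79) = 11.97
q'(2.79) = 7.08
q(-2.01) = 1.03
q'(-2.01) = -2.52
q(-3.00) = 4.50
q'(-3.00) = -4.50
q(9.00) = 94.50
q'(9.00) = 19.50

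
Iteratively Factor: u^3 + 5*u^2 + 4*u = (u + 4)*(u^2 + u) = u*(u + 4)*(u + 1)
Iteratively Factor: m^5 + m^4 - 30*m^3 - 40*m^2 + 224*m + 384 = (m + 3)*(m^4 - 2*m^3 - 24*m^2 + 32*m + 128) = (m + 2)*(m + 3)*(m^3 - 4*m^2 - 16*m + 64) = (m - 4)*(m + 2)*(m + 3)*(m^2 - 16) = (m - 4)^2*(m + 2)*(m + 3)*(m + 4)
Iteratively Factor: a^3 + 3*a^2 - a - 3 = (a - 1)*(a^2 + 4*a + 3) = (a - 1)*(a + 1)*(a + 3)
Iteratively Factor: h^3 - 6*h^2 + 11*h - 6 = (h - 1)*(h^2 - 5*h + 6) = (h - 3)*(h - 1)*(h - 2)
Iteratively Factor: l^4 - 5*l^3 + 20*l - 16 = (l - 4)*(l^3 - l^2 - 4*l + 4) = (l - 4)*(l - 2)*(l^2 + l - 2) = (l - 4)*(l - 2)*(l + 2)*(l - 1)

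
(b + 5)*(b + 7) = b^2 + 12*b + 35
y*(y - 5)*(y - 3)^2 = y^4 - 11*y^3 + 39*y^2 - 45*y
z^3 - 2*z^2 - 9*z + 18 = (z - 3)*(z - 2)*(z + 3)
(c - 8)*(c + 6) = c^2 - 2*c - 48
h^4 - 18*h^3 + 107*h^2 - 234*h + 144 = (h - 8)*(h - 6)*(h - 3)*(h - 1)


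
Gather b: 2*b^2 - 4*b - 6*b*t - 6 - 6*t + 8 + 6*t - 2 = 2*b^2 + b*(-6*t - 4)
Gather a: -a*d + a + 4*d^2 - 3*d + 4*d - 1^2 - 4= a*(1 - d) + 4*d^2 + d - 5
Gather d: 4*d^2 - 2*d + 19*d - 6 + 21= 4*d^2 + 17*d + 15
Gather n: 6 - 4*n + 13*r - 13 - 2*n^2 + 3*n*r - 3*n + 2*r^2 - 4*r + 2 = -2*n^2 + n*(3*r - 7) + 2*r^2 + 9*r - 5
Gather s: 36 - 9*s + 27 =63 - 9*s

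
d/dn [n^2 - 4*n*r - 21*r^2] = 2*n - 4*r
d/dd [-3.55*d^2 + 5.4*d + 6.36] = 5.4 - 7.1*d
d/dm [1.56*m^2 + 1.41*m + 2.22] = 3.12*m + 1.41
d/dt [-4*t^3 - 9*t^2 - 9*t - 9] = -12*t^2 - 18*t - 9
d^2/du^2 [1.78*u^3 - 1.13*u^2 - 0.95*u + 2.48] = 10.68*u - 2.26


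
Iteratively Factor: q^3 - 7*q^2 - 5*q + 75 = (q - 5)*(q^2 - 2*q - 15) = (q - 5)*(q + 3)*(q - 5)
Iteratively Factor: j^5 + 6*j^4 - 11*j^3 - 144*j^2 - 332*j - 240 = (j + 3)*(j^4 + 3*j^3 - 20*j^2 - 84*j - 80) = (j + 3)*(j + 4)*(j^3 - j^2 - 16*j - 20) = (j - 5)*(j + 3)*(j + 4)*(j^2 + 4*j + 4) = (j - 5)*(j + 2)*(j + 3)*(j + 4)*(j + 2)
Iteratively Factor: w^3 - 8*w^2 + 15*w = (w - 5)*(w^2 - 3*w) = w*(w - 5)*(w - 3)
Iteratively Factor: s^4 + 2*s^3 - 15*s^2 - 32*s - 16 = (s + 1)*(s^3 + s^2 - 16*s - 16) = (s + 1)^2*(s^2 - 16) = (s + 1)^2*(s + 4)*(s - 4)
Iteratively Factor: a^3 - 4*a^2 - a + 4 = (a - 1)*(a^2 - 3*a - 4) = (a - 4)*(a - 1)*(a + 1)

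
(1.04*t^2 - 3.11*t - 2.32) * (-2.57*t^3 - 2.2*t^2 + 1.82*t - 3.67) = -2.6728*t^5 + 5.7047*t^4 + 14.6972*t^3 - 4.373*t^2 + 7.1913*t + 8.5144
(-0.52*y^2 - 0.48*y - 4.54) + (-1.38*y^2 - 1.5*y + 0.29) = -1.9*y^2 - 1.98*y - 4.25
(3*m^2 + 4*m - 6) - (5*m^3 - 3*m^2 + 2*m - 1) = -5*m^3 + 6*m^2 + 2*m - 5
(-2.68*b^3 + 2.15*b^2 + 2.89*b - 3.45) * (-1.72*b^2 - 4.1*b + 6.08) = 4.6096*b^5 + 7.29*b^4 - 30.0802*b^3 + 7.157*b^2 + 31.7162*b - 20.976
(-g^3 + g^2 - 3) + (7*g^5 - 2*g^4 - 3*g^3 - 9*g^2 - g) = 7*g^5 - 2*g^4 - 4*g^3 - 8*g^2 - g - 3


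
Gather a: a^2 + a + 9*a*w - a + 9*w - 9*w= a^2 + 9*a*w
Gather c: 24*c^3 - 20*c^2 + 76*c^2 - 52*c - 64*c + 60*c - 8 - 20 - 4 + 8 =24*c^3 + 56*c^2 - 56*c - 24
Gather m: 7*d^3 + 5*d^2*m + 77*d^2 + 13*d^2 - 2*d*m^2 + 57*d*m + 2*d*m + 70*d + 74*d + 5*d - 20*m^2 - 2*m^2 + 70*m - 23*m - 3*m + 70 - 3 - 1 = 7*d^3 + 90*d^2 + 149*d + m^2*(-2*d - 22) + m*(5*d^2 + 59*d + 44) + 66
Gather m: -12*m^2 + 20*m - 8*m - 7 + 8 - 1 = -12*m^2 + 12*m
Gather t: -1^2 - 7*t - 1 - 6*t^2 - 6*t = -6*t^2 - 13*t - 2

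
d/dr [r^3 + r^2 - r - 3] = 3*r^2 + 2*r - 1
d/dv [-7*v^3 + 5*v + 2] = 5 - 21*v^2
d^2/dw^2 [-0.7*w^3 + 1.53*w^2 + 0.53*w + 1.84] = 3.06 - 4.2*w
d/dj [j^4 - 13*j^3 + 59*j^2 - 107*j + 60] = 4*j^3 - 39*j^2 + 118*j - 107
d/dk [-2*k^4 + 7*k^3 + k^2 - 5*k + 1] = -8*k^3 + 21*k^2 + 2*k - 5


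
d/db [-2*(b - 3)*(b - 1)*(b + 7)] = -6*b^2 - 12*b + 50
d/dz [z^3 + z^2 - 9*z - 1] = 3*z^2 + 2*z - 9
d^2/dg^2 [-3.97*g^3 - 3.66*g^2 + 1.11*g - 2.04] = -23.82*g - 7.32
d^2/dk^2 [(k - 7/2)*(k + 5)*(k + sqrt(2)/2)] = 6*k + sqrt(2) + 3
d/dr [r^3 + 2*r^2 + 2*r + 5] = 3*r^2 + 4*r + 2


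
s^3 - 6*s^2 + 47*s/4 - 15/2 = (s - 5/2)*(s - 2)*(s - 3/2)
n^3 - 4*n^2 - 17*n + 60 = (n - 5)*(n - 3)*(n + 4)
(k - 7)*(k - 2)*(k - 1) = k^3 - 10*k^2 + 23*k - 14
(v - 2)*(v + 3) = v^2 + v - 6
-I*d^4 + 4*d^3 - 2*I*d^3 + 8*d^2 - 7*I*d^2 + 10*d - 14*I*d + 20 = (d + 2)*(d - 2*I)*(d + 5*I)*(-I*d + 1)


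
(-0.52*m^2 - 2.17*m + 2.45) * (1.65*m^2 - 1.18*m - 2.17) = -0.858*m^4 - 2.9669*m^3 + 7.7315*m^2 + 1.8179*m - 5.3165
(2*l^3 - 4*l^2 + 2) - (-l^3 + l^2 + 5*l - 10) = 3*l^3 - 5*l^2 - 5*l + 12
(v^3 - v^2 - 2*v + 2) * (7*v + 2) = 7*v^4 - 5*v^3 - 16*v^2 + 10*v + 4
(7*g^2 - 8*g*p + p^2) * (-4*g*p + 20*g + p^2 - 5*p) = -28*g^3*p + 140*g^3 + 39*g^2*p^2 - 195*g^2*p - 12*g*p^3 + 60*g*p^2 + p^4 - 5*p^3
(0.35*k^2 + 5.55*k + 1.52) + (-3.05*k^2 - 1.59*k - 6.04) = -2.7*k^2 + 3.96*k - 4.52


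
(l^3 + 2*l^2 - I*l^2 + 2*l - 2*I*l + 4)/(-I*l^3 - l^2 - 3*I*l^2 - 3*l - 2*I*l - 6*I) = I*(l + 2)/(l + 3)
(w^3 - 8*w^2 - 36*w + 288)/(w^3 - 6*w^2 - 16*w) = (w^2 - 36)/(w*(w + 2))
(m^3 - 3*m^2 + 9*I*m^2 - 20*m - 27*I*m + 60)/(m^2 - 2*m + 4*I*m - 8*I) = (m^2 + m*(-3 + 5*I) - 15*I)/(m - 2)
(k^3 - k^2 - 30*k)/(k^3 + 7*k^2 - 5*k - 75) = k*(k - 6)/(k^2 + 2*k - 15)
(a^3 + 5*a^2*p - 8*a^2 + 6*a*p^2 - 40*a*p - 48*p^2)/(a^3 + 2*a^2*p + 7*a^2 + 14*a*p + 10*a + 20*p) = (a^2 + 3*a*p - 8*a - 24*p)/(a^2 + 7*a + 10)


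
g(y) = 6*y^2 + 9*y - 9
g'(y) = 12*y + 9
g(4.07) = 127.02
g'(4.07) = 57.84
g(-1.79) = -5.89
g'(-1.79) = -12.48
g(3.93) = 119.04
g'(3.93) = 56.16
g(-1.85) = -5.12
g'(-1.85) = -13.20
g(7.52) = 397.98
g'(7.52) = 99.24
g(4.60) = 159.36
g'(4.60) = 64.20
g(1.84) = 27.87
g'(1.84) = 31.08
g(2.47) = 49.84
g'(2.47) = 38.64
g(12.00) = 963.00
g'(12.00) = 153.00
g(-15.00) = 1206.00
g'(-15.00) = -171.00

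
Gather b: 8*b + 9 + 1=8*b + 10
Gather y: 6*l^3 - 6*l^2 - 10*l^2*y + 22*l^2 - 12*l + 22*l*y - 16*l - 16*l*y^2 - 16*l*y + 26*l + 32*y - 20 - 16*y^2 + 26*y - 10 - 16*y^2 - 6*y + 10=6*l^3 + 16*l^2 - 2*l + y^2*(-16*l - 32) + y*(-10*l^2 + 6*l + 52) - 20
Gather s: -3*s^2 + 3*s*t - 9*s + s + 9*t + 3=-3*s^2 + s*(3*t - 8) + 9*t + 3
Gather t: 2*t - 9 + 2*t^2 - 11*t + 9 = 2*t^2 - 9*t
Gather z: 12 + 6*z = 6*z + 12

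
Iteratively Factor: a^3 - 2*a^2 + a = (a - 1)*(a^2 - a) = a*(a - 1)*(a - 1)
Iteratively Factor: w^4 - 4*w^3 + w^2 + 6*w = (w - 3)*(w^3 - w^2 - 2*w) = (w - 3)*(w + 1)*(w^2 - 2*w) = (w - 3)*(w - 2)*(w + 1)*(w)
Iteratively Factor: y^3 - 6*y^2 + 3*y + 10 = (y + 1)*(y^2 - 7*y + 10) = (y - 2)*(y + 1)*(y - 5)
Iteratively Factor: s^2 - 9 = (s + 3)*(s - 3)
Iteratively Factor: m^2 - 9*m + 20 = (m - 4)*(m - 5)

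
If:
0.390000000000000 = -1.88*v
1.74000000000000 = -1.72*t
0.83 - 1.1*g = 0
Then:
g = 0.75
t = -1.01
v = -0.21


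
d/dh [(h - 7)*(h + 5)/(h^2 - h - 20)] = (h^2 + 30*h + 5)/(h^4 - 2*h^3 - 39*h^2 + 40*h + 400)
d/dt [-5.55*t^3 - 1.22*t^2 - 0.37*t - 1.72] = -16.65*t^2 - 2.44*t - 0.37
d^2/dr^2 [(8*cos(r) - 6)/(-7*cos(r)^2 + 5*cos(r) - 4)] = 4*(-1764*(1 - cos(2*r))^2*cos(r) + 448*(1 - cos(2*r))^2 + 2455*cos(r) - 654*cos(2*r) - 819*cos(3*r) + 392*cos(5*r) - 1734)/(10*cos(r) - 7*cos(2*r) - 15)^3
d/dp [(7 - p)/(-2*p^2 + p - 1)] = (2*p^2 - p - (p - 7)*(4*p - 1) + 1)/(2*p^2 - p + 1)^2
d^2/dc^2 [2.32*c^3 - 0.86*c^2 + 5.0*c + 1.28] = 13.92*c - 1.72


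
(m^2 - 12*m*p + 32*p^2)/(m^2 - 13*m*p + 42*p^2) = (m^2 - 12*m*p + 32*p^2)/(m^2 - 13*m*p + 42*p^2)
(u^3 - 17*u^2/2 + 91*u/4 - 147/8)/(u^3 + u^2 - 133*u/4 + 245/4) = (4*u^2 - 20*u + 21)/(2*(2*u^2 + 9*u - 35))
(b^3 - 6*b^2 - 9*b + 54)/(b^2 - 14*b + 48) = (b^2 - 9)/(b - 8)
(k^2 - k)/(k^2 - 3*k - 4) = k*(1 - k)/(-k^2 + 3*k + 4)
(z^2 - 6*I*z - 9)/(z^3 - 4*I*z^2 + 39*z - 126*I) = (z - 3*I)/(z^2 - I*z + 42)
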